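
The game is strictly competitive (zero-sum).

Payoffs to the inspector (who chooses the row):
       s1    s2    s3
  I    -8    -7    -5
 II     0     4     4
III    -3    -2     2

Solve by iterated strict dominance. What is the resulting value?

0

Row I is strictly dominated by row II (0>-8, 4>-7, 4>-5); eliminate I.
Column s2 is strictly dominated by s1 for the inspectee (0<4, -3<-2); eliminate s2.
Column s3 is strictly dominated by s1 for the inspectee (0<4, -3<2); eliminate s3.
Row III is strictly dominated by row II (0>-3); eliminate III.
Only (II, s1) remains, with payoff 0.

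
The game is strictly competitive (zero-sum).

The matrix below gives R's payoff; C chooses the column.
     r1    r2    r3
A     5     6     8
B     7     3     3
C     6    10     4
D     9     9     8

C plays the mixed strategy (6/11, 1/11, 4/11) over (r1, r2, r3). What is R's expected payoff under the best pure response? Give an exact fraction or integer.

95/11

A: (5)·(6/11) + (6)·(1/11) + (8)·(4/11) = 68/11.
B: (7)·(6/11) + (3)·(1/11) + (3)·(4/11) = 57/11.
C: (6)·(6/11) + (10)·(1/11) + (4)·(4/11) = 62/11.
D: (9)·(6/11) + (9)·(1/11) + (8)·(4/11) = 95/11.
The best pure response is D with expected payoff 95/11.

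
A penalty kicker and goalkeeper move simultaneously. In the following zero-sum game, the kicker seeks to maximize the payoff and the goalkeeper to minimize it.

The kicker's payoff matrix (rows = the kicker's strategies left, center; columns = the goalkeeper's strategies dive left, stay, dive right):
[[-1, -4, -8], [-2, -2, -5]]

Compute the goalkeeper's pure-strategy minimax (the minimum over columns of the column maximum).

The worst case (largest entry) in each column is dive left: -1, stay: -2, dive right: -5.
The best (smallest) of these is -5.

-5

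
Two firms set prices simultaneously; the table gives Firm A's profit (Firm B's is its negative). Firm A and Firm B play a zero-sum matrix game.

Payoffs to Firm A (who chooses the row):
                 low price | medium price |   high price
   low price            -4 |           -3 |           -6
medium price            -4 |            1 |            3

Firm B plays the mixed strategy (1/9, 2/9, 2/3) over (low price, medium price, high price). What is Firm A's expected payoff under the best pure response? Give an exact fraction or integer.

low price: (-4)·(1/9) + (-3)·(2/9) + (-6)·(2/3) = -46/9.
medium price: (-4)·(1/9) + (1)·(2/9) + (3)·(2/3) = 16/9.
The best pure response is medium price with expected payoff 16/9.

16/9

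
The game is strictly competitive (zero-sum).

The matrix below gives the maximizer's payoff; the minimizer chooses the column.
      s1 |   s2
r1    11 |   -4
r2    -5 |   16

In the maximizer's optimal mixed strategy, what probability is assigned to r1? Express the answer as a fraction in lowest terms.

7/12

Row minima are -4 and -5, so the maximizer's maximin is -4; column maxima are 11 and 16, so the minimizer's minimax is 11. These differ, so the equilibrium is in mixed strategies.
Let the maximizer play r1 with probability p. The minimizer is indifferent when 11p − 5(1−p) = −4p + 16(1−p), giving p = 7/12.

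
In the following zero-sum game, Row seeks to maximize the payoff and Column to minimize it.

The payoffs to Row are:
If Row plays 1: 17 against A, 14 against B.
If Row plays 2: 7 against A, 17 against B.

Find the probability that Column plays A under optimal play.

3/13

Row minima are 14 and 7, so Row's maximin is 14; column maxima are 17 and 17, so Column's minimax is 17. These differ, so the equilibrium is in mixed strategies.
Let Column play A with probability q. Row is indifferent when 17q + 14(1−q) = 7q + 17(1−q), giving q = 3/13.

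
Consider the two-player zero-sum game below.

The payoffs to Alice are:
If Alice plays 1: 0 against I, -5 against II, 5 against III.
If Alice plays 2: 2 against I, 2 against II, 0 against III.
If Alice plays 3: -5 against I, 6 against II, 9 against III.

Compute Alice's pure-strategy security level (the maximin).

The worst-case payoff for each row is 1: -5, 2: 0, 3: -5.
The best of these is 0.

0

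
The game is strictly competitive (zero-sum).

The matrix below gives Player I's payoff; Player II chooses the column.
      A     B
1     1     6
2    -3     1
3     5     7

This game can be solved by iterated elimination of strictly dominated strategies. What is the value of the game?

Row 1 is strictly dominated by row 3 (5>1, 7>6); eliminate 1.
Row 2 is strictly dominated by row 3 (5>-3, 7>1); eliminate 2.
Column B is strictly dominated by A for Player II (5<7); eliminate B.
Only (3, A) remains, with payoff 5.

5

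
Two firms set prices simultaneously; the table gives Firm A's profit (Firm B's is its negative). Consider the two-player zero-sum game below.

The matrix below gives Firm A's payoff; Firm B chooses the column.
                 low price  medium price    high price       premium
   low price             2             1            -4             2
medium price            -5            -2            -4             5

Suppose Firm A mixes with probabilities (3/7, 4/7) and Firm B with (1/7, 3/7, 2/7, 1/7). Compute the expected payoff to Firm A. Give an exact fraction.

-59/49

Against (1/7, 3/7, 2/7, 1/7), each row's expected payoff is low price: -1/7; medium price: -2.
Taking the (3/7, 4/7)-weighted average: (3/7)·(-1/7) + (4/7)·(-2) = -59/49.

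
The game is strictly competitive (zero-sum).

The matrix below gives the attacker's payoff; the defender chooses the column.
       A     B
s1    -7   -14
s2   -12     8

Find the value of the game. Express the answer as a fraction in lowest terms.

-224/27

Row minima are -14 and -12, so the attacker's maximin is -12; column maxima are -7 and 8, so the defender's minimax is -7. These differ, so the equilibrium is in mixed strategies.
Let the attacker play s1 with probability p. The defender is indifferent when −7p − 12(1−p) = −14p + 8(1−p), giving p = 20/27.
Let the defender play A with probability q. The attacker is indifferent when −7q − 14(1−q) = −12q + 8(1−q), giving q = 22/27.
The value is -7·(22/27) + (-14)·(5/27) = -224/27.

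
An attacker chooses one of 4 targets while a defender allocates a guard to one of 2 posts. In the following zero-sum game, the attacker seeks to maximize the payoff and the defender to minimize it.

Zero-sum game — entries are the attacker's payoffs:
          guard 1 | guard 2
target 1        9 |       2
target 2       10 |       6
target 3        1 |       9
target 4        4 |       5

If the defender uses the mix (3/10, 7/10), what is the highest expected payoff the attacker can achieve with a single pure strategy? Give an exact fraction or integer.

36/5

target 1: (9)·(3/10) + (2)·(7/10) = 41/10.
target 2: (10)·(3/10) + (6)·(7/10) = 36/5.
target 3: (1)·(3/10) + (9)·(7/10) = 33/5.
target 4: (4)·(3/10) + (5)·(7/10) = 47/10.
The best pure response is target 2 with expected payoff 36/5.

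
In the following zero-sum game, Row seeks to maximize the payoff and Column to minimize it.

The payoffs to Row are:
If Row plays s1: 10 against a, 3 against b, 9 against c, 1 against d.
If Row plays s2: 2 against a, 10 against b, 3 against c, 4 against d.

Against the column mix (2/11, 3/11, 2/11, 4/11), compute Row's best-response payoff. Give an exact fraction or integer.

s1: (10)·(2/11) + (3)·(3/11) + (9)·(2/11) + (1)·(4/11) = 51/11.
s2: (2)·(2/11) + (10)·(3/11) + (3)·(2/11) + (4)·(4/11) = 56/11.
The best pure response is s2 with expected payoff 56/11.

56/11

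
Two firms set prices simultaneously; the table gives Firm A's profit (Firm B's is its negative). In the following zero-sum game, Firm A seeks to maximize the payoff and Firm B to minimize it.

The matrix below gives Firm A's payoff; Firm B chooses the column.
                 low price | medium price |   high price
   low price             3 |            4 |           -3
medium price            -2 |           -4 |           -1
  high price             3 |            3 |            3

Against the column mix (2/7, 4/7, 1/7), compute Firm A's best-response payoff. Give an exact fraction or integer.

low price: (3)·(2/7) + (4)·(4/7) + (-3)·(1/7) = 19/7.
medium price: (-2)·(2/7) + (-4)·(4/7) + (-1)·(1/7) = -3.
high price: (3)·(2/7) + (3)·(4/7) + (3)·(1/7) = 3.
The best pure response is high price with expected payoff 3.

3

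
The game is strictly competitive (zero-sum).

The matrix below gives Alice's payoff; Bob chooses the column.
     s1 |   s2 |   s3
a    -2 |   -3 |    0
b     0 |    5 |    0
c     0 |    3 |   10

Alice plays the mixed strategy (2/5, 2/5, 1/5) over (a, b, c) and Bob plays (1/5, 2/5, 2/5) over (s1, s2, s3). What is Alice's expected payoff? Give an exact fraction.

Against (1/5, 2/5, 2/5), each row's expected payoff is a: -8/5; b: 2; c: 26/5.
Taking the (2/5, 2/5, 1/5)-weighted average: (2/5)·(-8/5) + (2/5)·(2) + (1/5)·(26/5) = 6/5.

6/5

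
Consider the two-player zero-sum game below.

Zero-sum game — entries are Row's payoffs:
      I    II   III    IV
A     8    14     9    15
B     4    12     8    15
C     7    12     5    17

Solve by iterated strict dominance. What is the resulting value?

Column II is strictly dominated by I for Column (8<14, 4<12, 7<12); eliminate II.
Column IV is strictly dominated by I for Column (8<15, 4<15, 7<17); eliminate IV.
Row B is strictly dominated by row A (8>4, 9>8); eliminate B.
Row C is strictly dominated by row A (8>7, 9>5); eliminate C.
Column III is strictly dominated by I for Column (8<9); eliminate III.
Only (A, I) remains, with payoff 8.

8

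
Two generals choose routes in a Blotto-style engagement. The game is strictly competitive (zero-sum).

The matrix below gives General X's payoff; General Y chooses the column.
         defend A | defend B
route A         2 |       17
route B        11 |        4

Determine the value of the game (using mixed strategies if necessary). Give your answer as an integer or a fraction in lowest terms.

Row minima are 2 and 4, so General X's maximin is 4; column maxima are 11 and 17, so General Y's minimax is 11. These differ, so the equilibrium is in mixed strategies.
Let General X play route A with probability p. General Y is indifferent when 2p + 11(1−p) = 17p + 4(1−p), giving p = 7/22.
Let General Y play defend A with probability q. General X is indifferent when 2q + 17(1−q) = 11q + 4(1−q), giving q = 13/22.
The value is 2·(13/22) + (17)·(9/22) = 179/22.

179/22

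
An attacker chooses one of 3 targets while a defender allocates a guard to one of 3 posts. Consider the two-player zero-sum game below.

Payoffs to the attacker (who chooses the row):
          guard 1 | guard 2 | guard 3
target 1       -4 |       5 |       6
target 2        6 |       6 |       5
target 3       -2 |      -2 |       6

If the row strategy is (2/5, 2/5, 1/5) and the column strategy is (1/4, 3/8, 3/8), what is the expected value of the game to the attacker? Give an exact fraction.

Against (1/4, 3/8, 3/8), each row's expected payoff is target 1: 25/8; target 2: 45/8; target 3: 1.
Taking the (2/5, 2/5, 1/5)-weighted average: (2/5)·(25/8) + (2/5)·(45/8) + (1/5)·(1) = 37/10.

37/10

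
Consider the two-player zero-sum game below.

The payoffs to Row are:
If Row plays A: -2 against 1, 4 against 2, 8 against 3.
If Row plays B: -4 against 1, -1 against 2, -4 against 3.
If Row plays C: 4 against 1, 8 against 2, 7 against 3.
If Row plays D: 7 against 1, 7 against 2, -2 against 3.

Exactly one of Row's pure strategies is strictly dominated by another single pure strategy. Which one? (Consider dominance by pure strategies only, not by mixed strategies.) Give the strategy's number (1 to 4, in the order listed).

2

Compare B with A: -2 > -4, 4 > -1, 8 > -4.
So A strictly dominates B for Row; B is strictly dominated.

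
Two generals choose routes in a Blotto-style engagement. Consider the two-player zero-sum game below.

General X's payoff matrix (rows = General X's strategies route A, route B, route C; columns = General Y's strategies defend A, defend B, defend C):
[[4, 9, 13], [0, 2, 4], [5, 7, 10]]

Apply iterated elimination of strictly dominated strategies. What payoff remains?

5

Column defend C is strictly dominated by defend A for General Y (4<13, 0<4, 5<10); eliminate defend C.
Column defend B is strictly dominated by defend A for General Y (4<9, 0<2, 5<7); eliminate defend B.
Row route A is strictly dominated by row route C (5>4); eliminate route A.
Row route B is strictly dominated by row route C (5>0); eliminate route B.
Only (route C, defend A) remains, with payoff 5.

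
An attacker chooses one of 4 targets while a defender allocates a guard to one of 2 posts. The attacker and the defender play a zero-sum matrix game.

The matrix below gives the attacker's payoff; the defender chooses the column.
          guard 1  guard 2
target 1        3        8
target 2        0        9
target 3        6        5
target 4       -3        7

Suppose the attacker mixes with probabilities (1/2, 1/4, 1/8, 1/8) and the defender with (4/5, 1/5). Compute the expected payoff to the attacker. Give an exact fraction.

61/20

Against (4/5, 1/5), each row's expected payoff is target 1: 4; target 2: 9/5; target 3: 29/5; target 4: -1.
Taking the (1/2, 1/4, 1/8, 1/8)-weighted average: (1/2)·(4) + (1/4)·(9/5) + (1/8)·(29/5) + (1/8)·(-1) = 61/20.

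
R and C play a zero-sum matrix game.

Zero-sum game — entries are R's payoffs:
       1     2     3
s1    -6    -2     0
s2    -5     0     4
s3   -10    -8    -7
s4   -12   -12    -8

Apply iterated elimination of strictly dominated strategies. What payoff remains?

Row s1 is strictly dominated by row s2 (-5>-6, 0>-2, 4>0); eliminate s1.
Row s4 is strictly dominated by row s2 (-5>-12, 0>-12, 4>-8); eliminate s4.
Column 2 is strictly dominated by 1 for C (-5<0, -10<-8); eliminate 2.
Column 3 is strictly dominated by 1 for C (-5<4, -10<-7); eliminate 3.
Row s3 is strictly dominated by row s2 (-5>-10); eliminate s3.
Only (s2, 1) remains, with payoff -5.

-5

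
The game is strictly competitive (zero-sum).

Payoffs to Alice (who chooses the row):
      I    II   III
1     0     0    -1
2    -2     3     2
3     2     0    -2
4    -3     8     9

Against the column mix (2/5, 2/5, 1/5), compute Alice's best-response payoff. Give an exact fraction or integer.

1: (0)·(2/5) + (0)·(2/5) + (-1)·(1/5) = -1/5.
2: (-2)·(2/5) + (3)·(2/5) + (2)·(1/5) = 4/5.
3: (2)·(2/5) + (0)·(2/5) + (-2)·(1/5) = 2/5.
4: (-3)·(2/5) + (8)·(2/5) + (9)·(1/5) = 19/5.
The best pure response is 4 with expected payoff 19/5.

19/5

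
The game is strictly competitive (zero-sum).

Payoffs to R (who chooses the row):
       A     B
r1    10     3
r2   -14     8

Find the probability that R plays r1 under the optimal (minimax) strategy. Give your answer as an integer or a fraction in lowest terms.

22/29

Row minima are 3 and -14, so R's maximin is 3; column maxima are 10 and 8, so C's minimax is 8. These differ, so the equilibrium is in mixed strategies.
Let R play r1 with probability p. C is indifferent when 10p − 14(1−p) = 3p + 8(1−p), giving p = 22/29.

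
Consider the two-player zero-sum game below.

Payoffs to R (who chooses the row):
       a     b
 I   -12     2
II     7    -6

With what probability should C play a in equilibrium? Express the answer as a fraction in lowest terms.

8/27

Row minima are -12 and -6, so R's maximin is -6; column maxima are 7 and 2, so C's minimax is 2. These differ, so the equilibrium is in mixed strategies.
Let C play a with probability q. R is indifferent when −12q + 2(1−q) = 7q − 6(1−q), giving q = 8/27.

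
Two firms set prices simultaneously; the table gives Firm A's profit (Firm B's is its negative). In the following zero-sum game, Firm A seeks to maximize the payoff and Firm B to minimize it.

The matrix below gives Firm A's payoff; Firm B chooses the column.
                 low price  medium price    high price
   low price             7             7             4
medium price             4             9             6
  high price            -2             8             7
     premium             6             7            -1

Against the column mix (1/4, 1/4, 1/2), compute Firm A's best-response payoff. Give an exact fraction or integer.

25/4

low price: (7)·(1/4) + (7)·(1/4) + (4)·(1/2) = 11/2.
medium price: (4)·(1/4) + (9)·(1/4) + (6)·(1/2) = 25/4.
high price: (-2)·(1/4) + (8)·(1/4) + (7)·(1/2) = 5.
premium: (6)·(1/4) + (7)·(1/4) + (-1)·(1/2) = 11/4.
The best pure response is medium price with expected payoff 25/4.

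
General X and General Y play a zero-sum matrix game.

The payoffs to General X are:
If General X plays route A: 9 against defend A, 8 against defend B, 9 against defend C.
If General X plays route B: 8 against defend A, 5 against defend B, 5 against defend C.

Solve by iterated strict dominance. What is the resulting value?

Column defend A is strictly dominated by defend B for General Y (8<9, 5<8); eliminate defend A.
Row route B is strictly dominated by row route A (8>5, 9>5); eliminate route B.
Column defend C is strictly dominated by defend B for General Y (8<9); eliminate defend C.
Only (route A, defend B) remains, with payoff 8.

8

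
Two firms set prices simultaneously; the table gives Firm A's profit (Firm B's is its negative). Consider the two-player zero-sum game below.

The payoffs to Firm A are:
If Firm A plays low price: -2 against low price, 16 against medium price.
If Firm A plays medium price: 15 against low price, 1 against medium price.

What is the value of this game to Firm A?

Row minima are -2 and 1, so Firm A's maximin is 1; column maxima are 15 and 16, so Firm B's minimax is 15. These differ, so the equilibrium is in mixed strategies.
Let Firm A play low price with probability p. Firm B is indifferent when −2p + 15(1−p) = 16p + (1−p), giving p = 7/16.
Let Firm B play low price with probability q. Firm A is indifferent when −2q + 16(1−q) = 15q + (1−q), giving q = 15/32.
The value is -2·(15/32) + (16)·(17/32) = 121/16.

121/16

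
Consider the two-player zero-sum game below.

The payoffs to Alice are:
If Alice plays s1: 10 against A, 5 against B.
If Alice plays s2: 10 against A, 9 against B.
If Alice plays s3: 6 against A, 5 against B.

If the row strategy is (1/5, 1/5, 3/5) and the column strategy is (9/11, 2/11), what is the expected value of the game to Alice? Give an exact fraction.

80/11

Against (9/11, 2/11), each row's expected payoff is s1: 100/11; s2: 108/11; s3: 64/11.
Taking the (1/5, 1/5, 3/5)-weighted average: (1/5)·(100/11) + (1/5)·(108/11) + (3/5)·(64/11) = 80/11.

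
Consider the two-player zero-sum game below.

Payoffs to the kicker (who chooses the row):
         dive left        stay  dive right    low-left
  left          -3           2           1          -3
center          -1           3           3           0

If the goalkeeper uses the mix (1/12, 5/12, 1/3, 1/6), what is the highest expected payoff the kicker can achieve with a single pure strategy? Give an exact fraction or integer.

left: (-3)·(1/12) + (2)·(5/12) + (1)·(1/3) + (-3)·(1/6) = 5/12.
center: (-1)·(1/12) + (3)·(5/12) + (3)·(1/3) + (0)·(1/6) = 13/6.
The best pure response is center with expected payoff 13/6.

13/6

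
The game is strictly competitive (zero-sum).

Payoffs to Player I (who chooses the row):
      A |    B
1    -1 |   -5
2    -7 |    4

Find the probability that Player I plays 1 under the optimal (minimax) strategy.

Row minima are -5 and -7, so Player I's maximin is -5; column maxima are -1 and 4, so Player II's minimax is -1. These differ, so the equilibrium is in mixed strategies.
Let Player I play 1 with probability p. Player II is indifferent when −p − 7(1−p) = −5p + 4(1−p), giving p = 11/15.

11/15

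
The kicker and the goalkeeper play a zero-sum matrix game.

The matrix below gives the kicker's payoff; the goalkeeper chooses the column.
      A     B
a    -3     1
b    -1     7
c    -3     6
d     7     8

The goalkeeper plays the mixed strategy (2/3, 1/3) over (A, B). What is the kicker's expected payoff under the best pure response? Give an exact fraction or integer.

22/3

a: (-3)·(2/3) + (1)·(1/3) = -5/3.
b: (-1)·(2/3) + (7)·(1/3) = 5/3.
c: (-3)·(2/3) + (6)·(1/3) = 0.
d: (7)·(2/3) + (8)·(1/3) = 22/3.
The best pure response is d with expected payoff 22/3.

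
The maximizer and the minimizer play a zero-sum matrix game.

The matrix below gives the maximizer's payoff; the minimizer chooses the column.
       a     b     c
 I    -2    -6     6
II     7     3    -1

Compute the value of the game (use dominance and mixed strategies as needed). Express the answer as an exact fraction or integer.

3/4

Column a is strictly dominated by b for the minimizer (it gives the maximizer more in every row).
The remaining 2×2 game on (I, II) × (b, c) has no saddle point. Let the maximizer play I with probability p; indifference gives −6p + 3(1−p) = 6p − (1−p), so p = 1/4.
Similarly the minimizer's optimal q on b is 7/16, and the value is -6·(7/16) + (6)·(9/16) = 3/4.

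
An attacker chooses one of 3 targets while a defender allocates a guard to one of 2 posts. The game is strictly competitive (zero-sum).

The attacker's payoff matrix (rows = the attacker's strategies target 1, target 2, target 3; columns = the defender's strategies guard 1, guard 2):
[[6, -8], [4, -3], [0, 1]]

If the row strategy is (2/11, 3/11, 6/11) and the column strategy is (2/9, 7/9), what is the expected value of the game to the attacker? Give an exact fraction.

-85/99

Against (2/9, 7/9), each row's expected payoff is target 1: -44/9; target 2: -13/9; target 3: 7/9.
Taking the (2/11, 3/11, 6/11)-weighted average: (2/11)·(-44/9) + (3/11)·(-13/9) + (6/11)·(7/9) = -85/99.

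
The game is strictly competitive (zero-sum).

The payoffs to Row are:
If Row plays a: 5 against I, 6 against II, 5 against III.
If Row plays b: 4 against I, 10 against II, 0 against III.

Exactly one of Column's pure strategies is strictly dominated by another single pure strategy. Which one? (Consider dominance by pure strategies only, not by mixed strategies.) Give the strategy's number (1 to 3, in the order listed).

Column prefers columns that give Row less. Compare II with I: 5 < 6, 4 < 10.
So I strictly dominates II for Column; II is strictly dominated.

2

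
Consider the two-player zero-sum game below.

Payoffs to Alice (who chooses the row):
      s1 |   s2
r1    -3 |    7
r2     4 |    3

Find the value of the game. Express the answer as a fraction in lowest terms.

Row minima are -3 and 3, so Alice's maximin is 3; column maxima are 4 and 7, so Bob's minimax is 4. These differ, so the equilibrium is in mixed strategies.
Let Alice play r1 with probability p. Bob is indifferent when −3p + 4(1−p) = 7p + 3(1−p), giving p = 1/11.
Let Bob play s1 with probability q. Alice is indifferent when −3q + 7(1−q) = 4q + 3(1−q), giving q = 4/11.
The value is -3·(4/11) + (7)·(7/11) = 37/11.

37/11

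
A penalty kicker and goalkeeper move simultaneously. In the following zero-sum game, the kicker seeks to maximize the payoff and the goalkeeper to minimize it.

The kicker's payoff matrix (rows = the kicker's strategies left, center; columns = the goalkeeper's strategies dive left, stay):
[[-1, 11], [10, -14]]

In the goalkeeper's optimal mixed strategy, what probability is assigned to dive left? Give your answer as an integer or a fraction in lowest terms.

Row minima are -1 and -14, so the kicker's maximin is -1; column maxima are 10 and 11, so the goalkeeper's minimax is 10. These differ, so the equilibrium is in mixed strategies.
Let the goalkeeper play dive left with probability q. The kicker is indifferent when −q + 11(1−q) = 10q − 14(1−q), giving q = 25/36.

25/36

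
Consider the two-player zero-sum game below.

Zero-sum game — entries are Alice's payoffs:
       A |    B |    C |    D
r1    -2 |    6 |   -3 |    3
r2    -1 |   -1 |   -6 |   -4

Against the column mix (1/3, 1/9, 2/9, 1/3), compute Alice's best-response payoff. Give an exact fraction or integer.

r1: (-2)·(1/3) + (6)·(1/9) + (-3)·(2/9) + (3)·(1/3) = 1/3.
r2: (-1)·(1/3) + (-1)·(1/9) + (-6)·(2/9) + (-4)·(1/3) = -28/9.
The best pure response is r1 with expected payoff 1/3.

1/3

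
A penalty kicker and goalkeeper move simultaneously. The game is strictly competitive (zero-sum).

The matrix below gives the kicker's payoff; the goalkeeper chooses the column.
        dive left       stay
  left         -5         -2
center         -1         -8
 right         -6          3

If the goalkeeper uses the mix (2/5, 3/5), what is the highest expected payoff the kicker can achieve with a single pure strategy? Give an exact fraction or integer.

left: (-5)·(2/5) + (-2)·(3/5) = -16/5.
center: (-1)·(2/5) + (-8)·(3/5) = -26/5.
right: (-6)·(2/5) + (3)·(3/5) = -3/5.
The best pure response is right with expected payoff -3/5.

-3/5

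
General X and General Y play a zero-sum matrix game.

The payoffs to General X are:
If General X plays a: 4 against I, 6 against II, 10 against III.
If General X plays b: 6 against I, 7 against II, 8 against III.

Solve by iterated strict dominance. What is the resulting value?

6

Column III is strictly dominated by I for General Y (4<10, 6<8); eliminate III.
Row a is strictly dominated by row b (6>4, 7>6); eliminate a.
Column II is strictly dominated by I for General Y (6<7); eliminate II.
Only (b, I) remains, with payoff 6.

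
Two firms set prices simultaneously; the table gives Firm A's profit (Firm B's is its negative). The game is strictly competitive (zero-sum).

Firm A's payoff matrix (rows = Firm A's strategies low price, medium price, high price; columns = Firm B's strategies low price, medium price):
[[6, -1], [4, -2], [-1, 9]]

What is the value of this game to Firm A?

Row medium price is strictly dominated by row low price, so Firm A never plays it.
The remaining 2×2 game on (low price, high price) × (low price, medium price) has no saddle point. Let Firm A play low price with probability p; indifference gives 6p − (1−p) = −p + 9(1−p), so p = 10/17.
Similarly Firm B's optimal q on low price is 10/17, and the value is 6·(10/17) + (-1)·(7/17) = 53/17.

53/17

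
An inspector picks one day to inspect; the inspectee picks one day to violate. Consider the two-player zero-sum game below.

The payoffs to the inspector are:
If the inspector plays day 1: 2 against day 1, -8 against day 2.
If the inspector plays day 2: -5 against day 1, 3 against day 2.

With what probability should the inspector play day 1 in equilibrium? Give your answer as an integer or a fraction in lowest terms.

Row minima are -8 and -5, so the inspector's maximin is -5; column maxima are 2 and 3, so the inspectee's minimax is 2. These differ, so the equilibrium is in mixed strategies.
Let the inspector play day 1 with probability p. The inspectee is indifferent when 2p − 5(1−p) = −8p + 3(1−p), giving p = 4/9.

4/9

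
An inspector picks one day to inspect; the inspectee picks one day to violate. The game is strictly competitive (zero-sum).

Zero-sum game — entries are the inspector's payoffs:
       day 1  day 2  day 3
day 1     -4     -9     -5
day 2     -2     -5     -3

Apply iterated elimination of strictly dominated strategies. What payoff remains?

Row day 1 is strictly dominated by row day 2 (-2>-4, -5>-9, -3>-5); eliminate day 1.
Column day 3 is strictly dominated by day 2 for the inspectee (-5<-3); eliminate day 3.
Column day 1 is strictly dominated by day 2 for the inspectee (-5<-2); eliminate day 1.
Only (day 2, day 2) remains, with payoff -5.

-5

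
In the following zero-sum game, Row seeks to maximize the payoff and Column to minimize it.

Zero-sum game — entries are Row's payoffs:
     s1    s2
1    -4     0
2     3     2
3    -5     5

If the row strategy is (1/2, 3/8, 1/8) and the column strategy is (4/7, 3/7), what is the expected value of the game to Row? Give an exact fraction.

Against (4/7, 3/7), each row's expected payoff is 1: -16/7; 2: 18/7; 3: -5/7.
Taking the (1/2, 3/8, 1/8)-weighted average: (1/2)·(-16/7) + (3/8)·(18/7) + (1/8)·(-5/7) = -15/56.

-15/56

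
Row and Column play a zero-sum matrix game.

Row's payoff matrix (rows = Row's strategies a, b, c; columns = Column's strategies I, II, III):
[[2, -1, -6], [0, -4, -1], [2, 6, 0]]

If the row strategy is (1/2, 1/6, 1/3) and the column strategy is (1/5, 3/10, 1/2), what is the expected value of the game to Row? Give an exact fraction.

-1

Against (1/5, 3/10, 1/2), each row's expected payoff is a: -29/10; b: -17/10; c: 11/5.
Taking the (1/2, 1/6, 1/3)-weighted average: (1/2)·(-29/10) + (1/6)·(-17/10) + (1/3)·(11/5) = -1.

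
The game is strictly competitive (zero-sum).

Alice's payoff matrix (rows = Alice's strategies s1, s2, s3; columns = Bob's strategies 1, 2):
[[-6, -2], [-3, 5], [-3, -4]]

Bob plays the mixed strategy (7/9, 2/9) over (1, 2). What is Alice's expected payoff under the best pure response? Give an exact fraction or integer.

-11/9

s1: (-6)·(7/9) + (-2)·(2/9) = -46/9.
s2: (-3)·(7/9) + (5)·(2/9) = -11/9.
s3: (-3)·(7/9) + (-4)·(2/9) = -29/9.
The best pure response is s2 with expected payoff -11/9.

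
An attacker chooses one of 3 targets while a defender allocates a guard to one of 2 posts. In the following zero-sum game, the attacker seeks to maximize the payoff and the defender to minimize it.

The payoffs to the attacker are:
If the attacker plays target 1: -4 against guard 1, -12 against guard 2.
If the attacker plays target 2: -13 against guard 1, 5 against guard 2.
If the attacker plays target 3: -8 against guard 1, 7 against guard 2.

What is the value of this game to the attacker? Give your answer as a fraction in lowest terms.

Row target 2 is strictly dominated by row target 3, so the attacker never plays it.
The remaining 2×2 game on (target 1, target 3) × (guard 1, guard 2) has no saddle point. Let the attacker play target 1 with probability p; indifference gives −4p − 8(1−p) = −12p + 7(1−p), so p = 15/23.
Similarly the defender's optimal q on guard 1 is 19/23, and the value is -4·(19/23) + (-12)·(4/23) = -124/23.

-124/23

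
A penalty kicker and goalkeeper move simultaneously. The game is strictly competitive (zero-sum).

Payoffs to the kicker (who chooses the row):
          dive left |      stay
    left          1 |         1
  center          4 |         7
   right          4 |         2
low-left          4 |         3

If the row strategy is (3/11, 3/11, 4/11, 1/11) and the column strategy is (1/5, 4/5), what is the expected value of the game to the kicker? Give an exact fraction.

35/11

Against (1/5, 4/5), each row's expected payoff is left: 1; center: 32/5; right: 12/5; low-left: 16/5.
Taking the (3/11, 3/11, 4/11, 1/11)-weighted average: (3/11)·(1) + (3/11)·(32/5) + (4/11)·(12/5) + (1/11)·(16/5) = 35/11.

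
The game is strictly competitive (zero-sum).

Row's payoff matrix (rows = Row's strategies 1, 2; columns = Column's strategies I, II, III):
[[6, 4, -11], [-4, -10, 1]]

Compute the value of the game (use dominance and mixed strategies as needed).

-53/13

Column I is strictly dominated by II for Column (it gives Row more in every row).
The remaining 2×2 game on (1, 2) × (II, III) has no saddle point. Let Row play 1 with probability p; indifference gives 4p − 10(1−p) = −11p + (1−p), so p = 11/26.
Similarly Column's optimal q on II is 6/13, and the value is 4·(6/13) + (-11)·(7/13) = -53/13.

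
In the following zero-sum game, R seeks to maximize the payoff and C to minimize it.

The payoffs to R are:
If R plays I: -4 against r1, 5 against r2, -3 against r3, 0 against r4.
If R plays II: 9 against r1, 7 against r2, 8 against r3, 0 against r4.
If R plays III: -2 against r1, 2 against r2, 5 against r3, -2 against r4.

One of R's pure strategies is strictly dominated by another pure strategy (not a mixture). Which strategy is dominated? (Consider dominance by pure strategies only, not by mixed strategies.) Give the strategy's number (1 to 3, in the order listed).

Compare III with II: 9 > -2, 7 > 2, 8 > 5, 0 > -2.
So II strictly dominates III for R; III is strictly dominated.

3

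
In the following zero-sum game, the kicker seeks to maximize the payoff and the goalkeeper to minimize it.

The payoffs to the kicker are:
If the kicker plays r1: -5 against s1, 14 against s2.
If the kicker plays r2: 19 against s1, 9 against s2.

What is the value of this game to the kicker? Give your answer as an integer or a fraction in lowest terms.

Row minima are -5 and 9, so the kicker's maximin is 9; column maxima are 19 and 14, so the goalkeeper's minimax is 14. These differ, so the equilibrium is in mixed strategies.
Let the kicker play r1 with probability p. The goalkeeper is indifferent when −5p + 19(1−p) = 14p + 9(1−p), giving p = 10/29.
Let the goalkeeper play s1 with probability q. The kicker is indifferent when −5q + 14(1−q) = 19q + 9(1−q), giving q = 5/29.
The value is -5·(5/29) + (14)·(24/29) = 311/29.

311/29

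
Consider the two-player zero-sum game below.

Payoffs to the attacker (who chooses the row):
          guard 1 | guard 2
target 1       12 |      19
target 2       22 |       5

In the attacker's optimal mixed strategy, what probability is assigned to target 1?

17/24

Row minima are 12 and 5, so the attacker's maximin is 12; column maxima are 22 and 19, so the defender's minimax is 19. These differ, so the equilibrium is in mixed strategies.
Let the attacker play target 1 with probability p. The defender is indifferent when 12p + 22(1−p) = 19p + 5(1−p), giving p = 17/24.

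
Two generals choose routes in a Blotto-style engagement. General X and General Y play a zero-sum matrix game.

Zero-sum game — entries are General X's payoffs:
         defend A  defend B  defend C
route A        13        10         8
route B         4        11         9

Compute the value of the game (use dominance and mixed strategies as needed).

Column defend B is strictly dominated by defend C for General Y (it gives General X more in every row).
The remaining 2×2 game on (route A, route B) × (defend A, defend C) has no saddle point. Let General X play route A with probability p; indifference gives 13p + 4(1−p) = 8p + 9(1−p), so p = 1/2.
Similarly General Y's optimal q on defend A is 1/10, and the value is 13·(1/10) + (8)·(9/10) = 17/2.

17/2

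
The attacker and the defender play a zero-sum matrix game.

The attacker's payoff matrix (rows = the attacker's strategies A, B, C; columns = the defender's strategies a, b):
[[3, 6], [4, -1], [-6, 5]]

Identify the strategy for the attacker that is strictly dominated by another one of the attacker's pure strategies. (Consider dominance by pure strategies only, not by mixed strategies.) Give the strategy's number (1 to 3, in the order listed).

3

Compare C with A: 3 > -6, 6 > 5.
So A strictly dominates C for the attacker; C is strictly dominated.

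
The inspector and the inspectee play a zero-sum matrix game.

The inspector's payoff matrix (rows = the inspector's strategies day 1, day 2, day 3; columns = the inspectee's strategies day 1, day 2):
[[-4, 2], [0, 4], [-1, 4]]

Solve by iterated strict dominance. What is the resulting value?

Row day 1 is strictly dominated by row day 2 (0>-4, 4>2); eliminate day 1.
Column day 2 is strictly dominated by day 1 for the inspectee (0<4, -1<4); eliminate day 2.
Row day 3 is strictly dominated by row day 2 (0>-1); eliminate day 3.
Only (day 2, day 1) remains, with payoff 0.

0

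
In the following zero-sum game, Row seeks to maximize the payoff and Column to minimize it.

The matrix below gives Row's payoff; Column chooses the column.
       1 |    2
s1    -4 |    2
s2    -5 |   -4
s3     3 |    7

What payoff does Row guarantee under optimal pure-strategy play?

Row minima: -4, -5, 3 → Row's maximin is 3.
Column maxima: 3, 7 → Column's minimax is 3.
They coincide at (s3, 1), so the value is 3.

3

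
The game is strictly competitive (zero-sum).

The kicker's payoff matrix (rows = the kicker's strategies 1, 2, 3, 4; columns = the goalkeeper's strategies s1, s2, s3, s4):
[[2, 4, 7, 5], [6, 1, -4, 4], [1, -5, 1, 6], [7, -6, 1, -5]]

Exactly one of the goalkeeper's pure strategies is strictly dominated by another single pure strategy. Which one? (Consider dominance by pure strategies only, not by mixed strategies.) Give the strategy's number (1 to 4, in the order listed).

4

The goalkeeper prefers columns that give the kicker less. Compare s4 with s2: 4 < 5, 1 < 4, -5 < 6, -6 < -5.
So s2 strictly dominates s4 for the goalkeeper; s4 is strictly dominated.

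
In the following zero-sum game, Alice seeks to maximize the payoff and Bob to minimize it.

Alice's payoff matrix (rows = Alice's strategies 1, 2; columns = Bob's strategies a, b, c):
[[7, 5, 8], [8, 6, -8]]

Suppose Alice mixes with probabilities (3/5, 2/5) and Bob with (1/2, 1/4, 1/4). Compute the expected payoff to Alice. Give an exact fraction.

Against (1/2, 1/4, 1/4), each row's expected payoff is 1: 27/4; 2: 7/2.
Taking the (3/5, 2/5)-weighted average: (3/5)·(27/4) + (2/5)·(7/2) = 109/20.

109/20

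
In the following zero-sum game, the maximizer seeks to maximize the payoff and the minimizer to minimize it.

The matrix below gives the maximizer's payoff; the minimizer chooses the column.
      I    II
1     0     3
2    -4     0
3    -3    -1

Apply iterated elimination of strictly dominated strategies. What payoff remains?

Column II is strictly dominated by I for the minimizer (0<3, -4<0, -3<-1); eliminate II.
Row 3 is strictly dominated by row 1 (0>-3); eliminate 3.
Row 2 is strictly dominated by row 1 (0>-4); eliminate 2.
Only (1, I) remains, with payoff 0.

0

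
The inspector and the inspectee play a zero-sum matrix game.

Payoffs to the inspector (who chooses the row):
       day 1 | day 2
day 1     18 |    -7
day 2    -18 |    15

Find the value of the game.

Row minima are -7 and -18, so the inspector's maximin is -7; column maxima are 18 and 15, so the inspectee's minimax is 15. These differ, so the equilibrium is in mixed strategies.
Let the inspector play day 1 with probability p. The inspectee is indifferent when 18p − 18(1−p) = −7p + 15(1−p), giving p = 33/58.
Let the inspectee play day 1 with probability q. The inspector is indifferent when 18q − 7(1−q) = −18q + 15(1−q), giving q = 11/29.
The value is 18·(11/29) + (-7)·(18/29) = 72/29.

72/29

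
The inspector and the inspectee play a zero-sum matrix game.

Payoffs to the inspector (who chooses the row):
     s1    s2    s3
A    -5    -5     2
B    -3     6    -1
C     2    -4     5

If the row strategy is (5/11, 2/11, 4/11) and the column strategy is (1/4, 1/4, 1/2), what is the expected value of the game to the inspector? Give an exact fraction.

Against (1/4, 1/4, 1/2), each row's expected payoff is A: -3/2; B: 1/4; C: 2.
Taking the (5/11, 2/11, 4/11)-weighted average: (5/11)·(-3/2) + (2/11)·(1/4) + (4/11)·(2) = 1/11.

1/11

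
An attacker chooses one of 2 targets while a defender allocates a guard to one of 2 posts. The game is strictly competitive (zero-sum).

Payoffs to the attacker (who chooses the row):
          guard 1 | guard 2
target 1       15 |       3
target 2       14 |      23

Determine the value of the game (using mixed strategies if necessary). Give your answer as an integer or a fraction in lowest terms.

Row minima are 3 and 14, so the attacker's maximin is 14; column maxima are 15 and 23, so the defender's minimax is 15. These differ, so the equilibrium is in mixed strategies.
Let the attacker play target 1 with probability p. The defender is indifferent when 15p + 14(1−p) = 3p + 23(1−p), giving p = 3/7.
Let the defender play guard 1 with probability q. The attacker is indifferent when 15q + 3(1−q) = 14q + 23(1−q), giving q = 20/21.
The value is 15·(20/21) + (3)·(1/21) = 101/7.

101/7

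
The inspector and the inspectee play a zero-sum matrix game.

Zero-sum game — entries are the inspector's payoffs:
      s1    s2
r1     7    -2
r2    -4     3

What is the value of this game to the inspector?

13/16

Row minima are -2 and -4, so the inspector's maximin is -2; column maxima are 7 and 3, so the inspectee's minimax is 3. These differ, so the equilibrium is in mixed strategies.
Let the inspector play r1 with probability p. The inspectee is indifferent when 7p − 4(1−p) = −2p + 3(1−p), giving p = 7/16.
Let the inspectee play s1 with probability q. The inspector is indifferent when 7q − 2(1−q) = −4q + 3(1−q), giving q = 5/16.
The value is 7·(5/16) + (-2)·(11/16) = 13/16.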